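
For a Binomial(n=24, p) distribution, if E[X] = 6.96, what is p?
p = 0.29

For a Binomial(n, p) distribution:
E[X] = n × p

Given n = 24 and E[X] = 6.96:
6.96 = 24 × p
p = 6.96 / 24 = 0.29

Verification: Binomial(24, 0.29) has E[X] = 6.96 ✓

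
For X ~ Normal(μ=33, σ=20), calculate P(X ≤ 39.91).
0.635141

We have X ~ Normal(μ=33, σ=20).

The CDF gives us P(X ≤ k).

Using the CDF:
P(X ≤ 39.91) = 0.635141

This means there's approximately a 63.5% chance that X is at most 39.91.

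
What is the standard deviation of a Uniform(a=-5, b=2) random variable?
2.0207

We have X ~ Uniform(a=-5, b=2).

For a Uniform distribution with a=-5, b=2:
σ = √Var(X) = 2.0207

The standard deviation is the square root of the variance.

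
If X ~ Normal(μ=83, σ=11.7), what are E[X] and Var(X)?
E[X] = 83.0000, Var(X) = 136.8900

We have X ~ Normal(μ=83, σ=11.7).

For a Normal distribution with μ=83, σ=11.7:

Expected value:
E[X] = 83.0000

Variance:
Var(X) = 136.8900

Standard deviation:
σ = √Var(X) = 11.7000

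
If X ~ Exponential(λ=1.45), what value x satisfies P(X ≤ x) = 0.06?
0.0427

We have X ~ Exponential(λ=1.45).

We want to find x such that P(X ≤ x) = 0.06.

This is the 6th percentile, which means 6% of values fall below this point.

Using the inverse CDF (quantile function):
x = F⁻¹(0.06) = 0.0427

Verification: P(X ≤ 0.0427) = 0.06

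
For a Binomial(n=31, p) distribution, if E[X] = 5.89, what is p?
p = 0.19

For a Binomial(n, p) distribution:
E[X] = n × p

Given n = 31 and E[X] = 5.89:
5.89 = 31 × p
p = 5.89 / 31 = 0.19

Verification: Binomial(31, 0.19) has E[X] = 5.89 ✓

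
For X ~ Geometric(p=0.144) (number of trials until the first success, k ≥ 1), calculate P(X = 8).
0.048493

We have X ~ Geometric(p=0.144) (number of trials until the first success, k ≥ 1).

For a Geometric distribution, the PMF gives us the probability of each outcome.

Using the PMF formula:
P(X = 8) = 0.048493

Rounded to 4 decimal places: 0.0485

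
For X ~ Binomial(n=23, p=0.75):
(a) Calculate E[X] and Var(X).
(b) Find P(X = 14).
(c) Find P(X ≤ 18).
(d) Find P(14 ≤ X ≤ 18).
(a) E[X] = 17.2500, Var(X) = 4.3125
(b) P(X = 14) = 0.055544
(c) P(X ≤ 18) = 0.716788
(d) P(14 ≤ X ≤ 18) = 0.676009

We have X ~ Binomial(n=23, p=0.75).

(a) Moments:
E[X] = 17.2500
Var(X) = 4.3125
σ = √Var(X) = 2.0767

(b) Point probability using PMF:
P(X = 14) = 0.055544

(c) Cumulative probability using CDF:
P(X ≤ 18) = F(18) = 0.716788

(d) Range probability:
P(14 ≤ X ≤ 18) = P(X ≤ 18) - P(X ≤ 13)
                   = F(18) - F(13)
                   = 0.716788 - 0.040779
                   = 0.676009

This means approximately 67.6% of outcomes fall in the interval [14, 18].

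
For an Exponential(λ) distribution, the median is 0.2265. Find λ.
λ = 3.0603

For X ~ Exponential(λ), the CDF is F(x) = 1 - e^(-λx).
The median m satisfies F(m) = 0.5:
1 - e^(-λm) = 0.5
e^(-λm) = 0.5
λm = ln(2)
m = ln(2) / λ

Given m = 0.2265:
λ = ln(2) / 0.2265 = 0.693147 / 0.2265 = 3.0603

Verification: ln(2) / 3.0603 = 0.2265 ✓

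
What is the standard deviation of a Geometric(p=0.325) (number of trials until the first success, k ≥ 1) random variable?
2.5280

We have X ~ Geometric(p=0.325) (number of trials until the first success, k ≥ 1).

For a Geometric distribution with p=0.325 (number of trials until the first success, k ≥ 1):
σ = √Var(X) = 2.5280

The standard deviation is the square root of the variance.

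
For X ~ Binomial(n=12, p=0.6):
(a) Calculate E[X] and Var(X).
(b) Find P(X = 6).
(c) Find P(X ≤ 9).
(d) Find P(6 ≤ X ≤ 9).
(a) E[X] = 7.2000, Var(X) = 2.8800
(b) P(X = 6) = 0.176579
(c) P(X ≤ 9) = 0.916557
(d) P(6 ≤ X ≤ 9) = 0.758344

We have X ~ Binomial(n=12, p=0.6).

(a) Moments:
E[X] = 7.2000
Var(X) = 2.8800
σ = √Var(X) = 1.6971

(b) Point probability using PMF:
P(X = 6) = 0.176579

(c) Cumulative probability using CDF:
P(X ≤ 9) = F(9) = 0.916557

(d) Range probability:
P(6 ≤ X ≤ 9) = P(X ≤ 9) - P(X ≤ 5)
                   = F(9) - F(5)
                   = 0.916557 - 0.158212
                   = 0.758344

This means approximately 75.8% of outcomes fall in the interval [6, 9].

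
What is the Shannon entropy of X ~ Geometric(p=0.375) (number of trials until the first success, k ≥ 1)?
1.7642 nats

We have X ~ Geometric(p=0.375) (number of trials until the first success, k ≥ 1).

The Shannon entropy measures the uncertainty or information content of the distribution.

For a Geometric distribution with p=0.375 (number of trials until the first success, k ≥ 1):
H(X) = 1.7642 nats

(In bits, this would be 2.5452 bits.)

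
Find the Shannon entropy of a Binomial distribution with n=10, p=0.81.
1.5990 nats

We have X ~ Binomial(n=10, p=0.81).

The Shannon entropy measures the uncertainty or information content of the distribution.

For a Binomial distribution with n=10, p=0.81:
H(X) = 1.5990 nats

(In bits, this would be 2.3068 bits.)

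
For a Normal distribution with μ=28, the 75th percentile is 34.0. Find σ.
σ = 8.8956

For X ~ Normal(μ, σ), the p-th percentile satisfies x = μ + z_p × σ,
where z_p = Φ⁻¹(p) is the standard normal quantile.

Step 1: z_{0.75} = Φ⁻¹(0.75) = 0.6745

Step 2: Solve for σ:
34.0 = 28 + 0.6745 × σ
σ = (34.0 - 28) / 0.6745
σ = 6.00 / 0.6745
σ = 8.8956

Verification: μ + z × σ = 28 + 0.6745 × 8.8956 = 34.00 ✓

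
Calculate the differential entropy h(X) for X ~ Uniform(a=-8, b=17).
3.2189 nats

We have X ~ Uniform(a=-8, b=17).

The differential entropy measures the uncertainty or information content of the distribution.

For a Uniform distribution with a=-8, b=17:
h(X) = 3.2189 nats

(In bits, this would be 4.6439 bits.)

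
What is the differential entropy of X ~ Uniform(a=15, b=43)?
3.3322 nats

We have X ~ Uniform(a=15, b=43).

The differential entropy measures the uncertainty or information content of the distribution.

For a Uniform distribution with a=15, b=43:
h(X) = 3.3322 nats

(In bits, this would be 4.8074 bits.)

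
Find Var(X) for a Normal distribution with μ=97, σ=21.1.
445.2100

We have X ~ Normal(μ=97, σ=21.1).

For a Normal distribution with μ=97, σ=21.1:
Var(X) = 445.2100

The variance measures the spread of the distribution around the mean.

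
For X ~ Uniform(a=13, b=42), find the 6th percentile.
14.7400

We have X ~ Uniform(a=13, b=42).

We want to find x such that P(X ≤ x) = 0.06.

This is the 6th percentile, which means 6% of values fall below this point.

Using the inverse CDF (quantile function):
x = F⁻¹(0.06) = 14.7400

Verification: P(X ≤ 14.7400) = 0.06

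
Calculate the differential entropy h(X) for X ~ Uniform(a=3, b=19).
2.7726 nats

We have X ~ Uniform(a=3, b=19).

The differential entropy measures the uncertainty or information content of the distribution.

For a Uniform distribution with a=3, b=19:
h(X) = 2.7726 nats

(In bits, this would be 4.0000 bits.)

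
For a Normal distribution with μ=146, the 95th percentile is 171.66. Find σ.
σ = 15.6002

For X ~ Normal(μ, σ), the p-th percentile satisfies x = μ + z_p × σ,
where z_p = Φ⁻¹(p) is the standard normal quantile.

Step 1: z_{0.95} = Φ⁻¹(0.95) = 1.6449

Step 2: Solve for σ:
171.66 = 146 + 1.6449 × σ
σ = (171.66 - 146) / 1.6449
σ = 25.66 / 1.6449
σ = 15.6002

Verification: μ + z × σ = 146 + 1.6449 × 15.6002 = 171.66 ✓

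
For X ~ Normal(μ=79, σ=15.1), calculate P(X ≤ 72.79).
0.340442

We have X ~ Normal(μ=79, σ=15.1).

The CDF gives us P(X ≤ k).

Using the CDF:
P(X ≤ 72.79) = 0.340442

This means there's approximately a 34.0% chance that X is at most 72.79.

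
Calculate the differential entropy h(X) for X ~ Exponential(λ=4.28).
-0.4540 nats

We have X ~ Exponential(λ=4.28).

The differential entropy measures the uncertainty or information content of the distribution.

For an Exponential distribution with λ=4.28:
h(X) = -0.4540 nats

(In bits, this would be -0.6549 bits.)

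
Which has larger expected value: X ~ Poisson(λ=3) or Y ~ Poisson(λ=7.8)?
Y has larger mean (7.8000 > 3.0000)

Compute the expected value for each distribution:

X ~ Poisson(λ=3):
E[X] = 3.0000

Y ~ Poisson(λ=7.8):
E[Y] = 7.8000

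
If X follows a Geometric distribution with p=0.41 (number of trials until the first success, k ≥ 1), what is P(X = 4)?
0.084205

We have X ~ Geometric(p=0.41) (number of trials until the first success, k ≥ 1).

For a Geometric distribution, the PMF gives us the probability of each outcome.

Using the PMF formula:
P(X = 4) = 0.084205

Rounded to 4 decimal places: 0.0842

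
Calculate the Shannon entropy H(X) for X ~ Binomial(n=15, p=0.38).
2.0481 nats

We have X ~ Binomial(n=15, p=0.38).

The Shannon entropy measures the uncertainty or information content of the distribution.

For a Binomial distribution with n=15, p=0.38:
H(X) = 2.0481 nats

(In bits, this would be 2.9547 bits.)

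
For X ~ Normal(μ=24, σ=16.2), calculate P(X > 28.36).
0.393913

We have X ~ Normal(μ=24, σ=16.2).

P(X > 28.36) = 1 - P(X ≤ 28.36)
                = 1 - F(28.36)
                = 1 - 0.606087
                = 0.393913

So there's approximately a 39.4% chance that X exceeds 28.36.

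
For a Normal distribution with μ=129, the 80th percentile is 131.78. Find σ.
σ = 3.3031

For X ~ Normal(μ, σ), the p-th percentile satisfies x = μ + z_p × σ,
where z_p = Φ⁻¹(p) is the standard normal quantile.

Step 1: z_{0.8} = Φ⁻¹(0.8) = 0.8416

Step 2: Solve for σ:
131.78 = 129 + 0.8416 × σ
σ = (131.78 - 129) / 0.8416
σ = 2.78 / 0.8416
σ = 3.3031

Verification: μ + z × σ = 129 + 0.8416 × 3.3031 = 131.78 ✓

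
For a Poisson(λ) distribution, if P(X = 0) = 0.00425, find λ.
λ = 5.4608

For a Poisson(λ) distribution, the PMF at 0 is:
P(X = 0) = λ^0 e^(-λ) / 0! = e^(-λ)

Given P(X = 0) = 0.00425:
e^(-λ) = 0.00425
-λ = ln(0.00425)
λ = -ln(0.00425) = 5.4608

Verification: e^(-5.4608) = 0.00425 ✓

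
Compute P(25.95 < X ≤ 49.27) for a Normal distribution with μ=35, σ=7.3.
0.867158

We have X ~ Normal(μ=35, σ=7.3).

To find P(25.95 < X ≤ 49.27), we use:
P(25.95 < X ≤ 49.27) = P(X ≤ 49.27) - P(X ≤ 25.95)
                 = F(49.27) - F(25.95)
                 = 0.974696 - 0.107538
                 = 0.867158

So there's approximately a 86.7% chance that X falls in this range.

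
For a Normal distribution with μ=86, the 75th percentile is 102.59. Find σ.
σ = 24.5964

For X ~ Normal(μ, σ), the p-th percentile satisfies x = μ + z_p × σ,
where z_p = Φ⁻¹(p) is the standard normal quantile.

Step 1: z_{0.75} = Φ⁻¹(0.75) = 0.6745

Step 2: Solve for σ:
102.59 = 86 + 0.6745 × σ
σ = (102.59 - 86) / 0.6745
σ = 16.59 / 0.6745
σ = 24.5964

Verification: μ + z × σ = 86 + 0.6745 × 24.5964 = 102.59 ✓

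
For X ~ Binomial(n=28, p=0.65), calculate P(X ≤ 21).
0.907654

We have X ~ Binomial(n=28, p=0.65).

The CDF gives us P(X ≤ k).

Using the CDF:
P(X ≤ 21) = 0.907654

This means there's approximately a 90.8% chance that X is at most 21.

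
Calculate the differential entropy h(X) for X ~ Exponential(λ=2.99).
-0.0953 nats

We have X ~ Exponential(λ=2.99).

The differential entropy measures the uncertainty or information content of the distribution.

For an Exponential distribution with λ=2.99:
h(X) = -0.0953 nats

(In bits, this would be -0.1375 bits.)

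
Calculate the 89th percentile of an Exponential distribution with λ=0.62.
3.5601

We have X ~ Exponential(λ=0.62).

We want to find x such that P(X ≤ x) = 0.89.

This is the 89th percentile, which means 89% of values fall below this point.

Using the inverse CDF (quantile function):
x = F⁻¹(0.89) = 3.5601

Verification: P(X ≤ 3.5601) = 0.89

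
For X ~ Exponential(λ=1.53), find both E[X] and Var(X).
E[X] = 0.6536, Var(X) = 0.4272

We have X ~ Exponential(λ=1.53).

For an Exponential distribution with λ=1.53:

Expected value:
E[X] = 0.6536

Variance:
Var(X) = 0.4272

Standard deviation:
σ = √Var(X) = 0.6536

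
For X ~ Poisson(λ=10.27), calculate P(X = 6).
0.056479

We have X ~ Poisson(λ=10.27).

For a Poisson distribution, the PMF gives us the probability of each outcome.

Using the PMF formula:
P(X = 6) = 0.056479

Rounded to 4 decimal places: 0.0565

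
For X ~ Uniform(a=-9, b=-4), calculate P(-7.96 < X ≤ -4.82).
0.628000

We have X ~ Uniform(a=-9, b=-4).

To find P(-7.96 < X ≤ -4.82), we use:
P(-7.96 < X ≤ -4.82) = P(X ≤ -4.82) - P(X ≤ -7.96)
                 = F(-4.82) - F(-7.96)
                 = 0.836000 - 0.208000
                 = 0.628000

So there's approximately a 62.8% chance that X falls in this range.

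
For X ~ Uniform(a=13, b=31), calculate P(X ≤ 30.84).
0.991111

We have X ~ Uniform(a=13, b=31).

The CDF gives us P(X ≤ k).

Using the CDF:
P(X ≤ 30.84) = 0.991111

This means there's approximately a 99.1% chance that X is at most 30.84.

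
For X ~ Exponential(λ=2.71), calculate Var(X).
0.1362

We have X ~ Exponential(λ=2.71).

For an Exponential distribution with λ=2.71:
Var(X) = 0.1362

The variance measures the spread of the distribution around the mean.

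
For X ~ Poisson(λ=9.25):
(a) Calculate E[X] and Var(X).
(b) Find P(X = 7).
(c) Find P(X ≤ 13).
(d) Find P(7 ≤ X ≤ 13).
(a) E[X] = 9.2500, Var(X) = 9.2500
(b) P(X = 7) = 0.110494
(c) P(X ≤ 13) = 0.912852
(d) P(7 ≤ X ≤ 13) = 0.727904

We have X ~ Poisson(λ=9.25).

(a) Moments:
E[X] = 9.2500
Var(X) = 9.2500
σ = √Var(X) = 3.0414

(b) Point probability using PMF:
P(X = 7) = 0.110494

(c) Cumulative probability using CDF:
P(X ≤ 13) = F(13) = 0.912852

(d) Range probability:
P(7 ≤ X ≤ 13) = P(X ≤ 13) - P(X ≤ 6)
                   = F(13) - F(6)
                   = 0.912852 - 0.184948
                   = 0.727904

This means approximately 72.8% of outcomes fall in the interval [7, 13].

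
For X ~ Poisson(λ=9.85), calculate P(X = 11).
0.111903

We have X ~ Poisson(λ=9.85).

For a Poisson distribution, the PMF gives us the probability of each outcome.

Using the PMF formula:
P(X = 11) = 0.111903

Rounded to 4 decimal places: 0.1119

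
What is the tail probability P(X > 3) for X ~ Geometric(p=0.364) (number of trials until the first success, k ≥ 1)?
0.257259

We have X ~ Geometric(p=0.364) (number of trials until the first success, k ≥ 1).

P(X > 3) = 1 - P(X ≤ 3)
                = 1 - F(3)
                = 1 - 0.742741
                = 0.257259

So there's approximately a 25.7% chance that X exceeds 3.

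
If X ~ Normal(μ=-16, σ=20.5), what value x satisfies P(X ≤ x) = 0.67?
-6.9818

We have X ~ Normal(μ=-16, σ=20.5).

We want to find x such that P(X ≤ x) = 0.67.

This is the 67th percentile, which means 67% of values fall below this point.

Using the inverse CDF (quantile function):
x = F⁻¹(0.67) = -6.9818

Verification: P(X ≤ -6.9818) = 0.67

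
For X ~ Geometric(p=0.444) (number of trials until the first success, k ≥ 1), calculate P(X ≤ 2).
0.690864

We have X ~ Geometric(p=0.444) (number of trials until the first success, k ≥ 1).

The CDF gives us P(X ≤ k).

Using the CDF:
P(X ≤ 2) = 0.690864

This means there's approximately a 69.1% chance that X is at most 2.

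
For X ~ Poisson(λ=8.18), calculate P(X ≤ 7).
0.428130

We have X ~ Poisson(λ=8.18).

The CDF gives us P(X ≤ k).

Using the CDF:
P(X ≤ 7) = 0.428130

This means there's approximately a 42.8% chance that X is at most 7.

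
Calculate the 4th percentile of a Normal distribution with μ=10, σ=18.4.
-22.2126

We have X ~ Normal(μ=10, σ=18.4).

We want to find x such that P(X ≤ x) = 0.04.

This is the 4th percentile, which means 4% of values fall below this point.

Using the inverse CDF (quantile function):
x = F⁻¹(0.04) = -22.2126

Verification: P(X ≤ -22.2126) = 0.04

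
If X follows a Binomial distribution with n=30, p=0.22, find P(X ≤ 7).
0.666680

We have X ~ Binomial(n=30, p=0.22).

The CDF gives us P(X ≤ k).

Using the CDF:
P(X ≤ 7) = 0.666680

This means there's approximately a 66.7% chance that X is at most 7.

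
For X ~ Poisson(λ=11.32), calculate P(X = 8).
0.081103

We have X ~ Poisson(λ=11.32).

For a Poisson distribution, the PMF gives us the probability of each outcome.

Using the PMF formula:
P(X = 8) = 0.081103

Rounded to 4 decimal places: 0.0811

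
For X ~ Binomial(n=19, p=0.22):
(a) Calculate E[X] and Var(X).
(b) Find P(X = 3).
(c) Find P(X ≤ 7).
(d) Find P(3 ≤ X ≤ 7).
(a) E[X] = 4.1800, Var(X) = 3.2604
(b) P(X = 3) = 0.193689
(c) P(X ≤ 7) = 0.960375
(d) P(3 ≤ X ≤ 7) = 0.782542

We have X ~ Binomial(n=19, p=0.22).

(a) Moments:
E[X] = 4.1800
Var(X) = 3.2604
σ = √Var(X) = 1.8057

(b) Point probability using PMF:
P(X = 3) = 0.193689

(c) Cumulative probability using CDF:
P(X ≤ 7) = F(7) = 0.960375

(d) Range probability:
P(3 ≤ X ≤ 7) = P(X ≤ 7) - P(X ≤ 2)
                   = F(7) - F(2)
                   = 0.960375 - 0.177833
                   = 0.782542

This means approximately 78.3% of outcomes fall in the interval [3, 7].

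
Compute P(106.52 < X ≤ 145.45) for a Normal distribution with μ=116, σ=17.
0.669852

We have X ~ Normal(μ=116, σ=17).

To find P(106.52 < X ≤ 145.45), we use:
P(106.52 < X ≤ 145.45) = P(X ≤ 145.45) - P(X ≤ 106.52)
                 = F(145.45) - F(106.52)
                 = 0.958395 - 0.288543
                 = 0.669852

So there's approximately a 67.0% chance that X falls in this range.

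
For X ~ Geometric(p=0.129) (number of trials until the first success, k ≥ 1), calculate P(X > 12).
0.190642

We have X ~ Geometric(p=0.129) (number of trials until the first success, k ≥ 1).

P(X > 12) = 1 - P(X ≤ 12)
                = 1 - F(12)
                = 1 - 0.809358
                = 0.190642

So there's approximately a 19.1% chance that X exceeds 12.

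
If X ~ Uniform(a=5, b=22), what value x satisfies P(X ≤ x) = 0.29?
9.9300

We have X ~ Uniform(a=5, b=22).

We want to find x such that P(X ≤ x) = 0.29.

This is the 29th percentile, which means 29% of values fall below this point.

Using the inverse CDF (quantile function):
x = F⁻¹(0.29) = 9.9300

Verification: P(X ≤ 9.9300) = 0.29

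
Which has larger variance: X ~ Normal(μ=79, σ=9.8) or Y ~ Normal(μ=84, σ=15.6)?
Y has larger variance (243.3600 > 96.0400)

Compute the variance for each distribution:

X ~ Normal(μ=79, σ=9.8):
Var(X) = 96.0400

Y ~ Normal(μ=84, σ=15.6):
Var(Y) = 243.3600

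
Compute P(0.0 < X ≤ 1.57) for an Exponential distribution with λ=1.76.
0.936910

We have X ~ Exponential(λ=1.76).

To find P(0.0 < X ≤ 1.57), we use:
P(0.0 < X ≤ 1.57) = P(X ≤ 1.57) - P(X ≤ 0.0)
                 = F(1.57) - F(0.0)
                 = 0.936910 - 0.000000
                 = 0.936910

So there's approximately a 93.7% chance that X falls in this range.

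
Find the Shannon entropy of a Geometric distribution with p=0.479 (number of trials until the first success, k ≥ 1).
1.4452 nats

We have X ~ Geometric(p=0.479) (number of trials until the first success, k ≥ 1).

The Shannon entropy measures the uncertainty or information content of the distribution.

For a Geometric distribution with p=0.479 (number of trials until the first success, k ≥ 1):
H(X) = 1.4452 nats

(In bits, this would be 2.0850 bits.)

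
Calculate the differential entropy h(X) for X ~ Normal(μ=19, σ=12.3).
3.9285 nats

We have X ~ Normal(μ=19, σ=12.3).

The differential entropy measures the uncertainty or information content of the distribution.

For a Normal distribution with μ=19, σ=12.3:
h(X) = 3.9285 nats

(In bits, this would be 5.6677 bits.)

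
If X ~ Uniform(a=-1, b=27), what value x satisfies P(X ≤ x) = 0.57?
14.9600

We have X ~ Uniform(a=-1, b=27).

We want to find x such that P(X ≤ x) = 0.57.

This is the 57th percentile, which means 57% of values fall below this point.

Using the inverse CDF (quantile function):
x = F⁻¹(0.57) = 14.9600

Verification: P(X ≤ 14.9600) = 0.57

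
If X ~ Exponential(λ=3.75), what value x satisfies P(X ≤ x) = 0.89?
0.5886

We have X ~ Exponential(λ=3.75).

We want to find x such that P(X ≤ x) = 0.89.

This is the 89th percentile, which means 89% of values fall below this point.

Using the inverse CDF (quantile function):
x = F⁻¹(0.89) = 0.5886

Verification: P(X ≤ 0.5886) = 0.89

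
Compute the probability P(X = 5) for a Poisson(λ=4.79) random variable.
0.174673

We have X ~ Poisson(λ=4.79).

For a Poisson distribution, the PMF gives us the probability of each outcome.

Using the PMF formula:
P(X = 5) = 0.174673

Rounded to 4 decimal places: 0.1747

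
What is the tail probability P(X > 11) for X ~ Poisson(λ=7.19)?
0.062403

We have X ~ Poisson(λ=7.19).

P(X > 11) = 1 - P(X ≤ 11)
                = 1 - F(11)
                = 1 - 0.937597
                = 0.062403

So there's approximately a 6.2% chance that X exceeds 11.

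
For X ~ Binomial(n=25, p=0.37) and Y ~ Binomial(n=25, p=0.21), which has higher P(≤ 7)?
Y has higher probability (P(Y ≤ 7) = 0.8642 > P(X ≤ 7) = 0.2374)

Compute P(≤ 7) for each distribution:

X ~ Binomial(n=25, p=0.37):
P(X ≤ 7) = 0.2374

Y ~ Binomial(n=25, p=0.21):
P(Y ≤ 7) = 0.8642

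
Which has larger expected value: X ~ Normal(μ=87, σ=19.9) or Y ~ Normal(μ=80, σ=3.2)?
X has larger mean (87.0000 > 80.0000)

Compute the expected value for each distribution:

X ~ Normal(μ=87, σ=19.9):
E[X] = 87.0000

Y ~ Normal(μ=80, σ=3.2):
E[Y] = 80.0000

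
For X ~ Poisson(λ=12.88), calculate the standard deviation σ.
3.5889

We have X ~ Poisson(λ=12.88).

For a Poisson distribution with λ=12.88:
σ = √Var(X) = 3.5889

The standard deviation is the square root of the variance.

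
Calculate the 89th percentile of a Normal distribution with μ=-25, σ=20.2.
-0.2241

We have X ~ Normal(μ=-25, σ=20.2).

We want to find x such that P(X ≤ x) = 0.89.

This is the 89th percentile, which means 89% of values fall below this point.

Using the inverse CDF (quantile function):
x = F⁻¹(0.89) = -0.2241

Verification: P(X ≤ -0.2241) = 0.89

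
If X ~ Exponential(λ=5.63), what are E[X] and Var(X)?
E[X] = 0.1776, Var(X) = 0.0315

We have X ~ Exponential(λ=5.63).

For an Exponential distribution with λ=5.63:

Expected value:
E[X] = 0.1776

Variance:
Var(X) = 0.0315

Standard deviation:
σ = √Var(X) = 0.1776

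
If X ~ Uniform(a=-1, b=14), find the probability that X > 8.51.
0.366000

We have X ~ Uniform(a=-1, b=14).

P(X > 8.51) = 1 - P(X ≤ 8.51)
                = 1 - F(8.51)
                = 1 - 0.634000
                = 0.366000

So there's approximately a 36.6% chance that X exceeds 8.51.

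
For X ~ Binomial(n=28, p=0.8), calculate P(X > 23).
0.314887

We have X ~ Binomial(n=28, p=0.8).

P(X > 23) = 1 - P(X ≤ 23)
                = 1 - F(23)
                = 1 - 0.685113
                = 0.314887

So there's approximately a 31.5% chance that X exceeds 23.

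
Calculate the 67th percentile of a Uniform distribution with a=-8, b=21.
11.4300

We have X ~ Uniform(a=-8, b=21).

We want to find x such that P(X ≤ x) = 0.67.

This is the 67th percentile, which means 67% of values fall below this point.

Using the inverse CDF (quantile function):
x = F⁻¹(0.67) = 11.4300

Verification: P(X ≤ 11.4300) = 0.67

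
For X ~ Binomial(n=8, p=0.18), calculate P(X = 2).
0.275795

We have X ~ Binomial(n=8, p=0.18).

For a Binomial distribution, the PMF gives us the probability of each outcome.

Using the PMF formula:
P(X = 2) = 0.275795

Rounded to 4 decimal places: 0.2758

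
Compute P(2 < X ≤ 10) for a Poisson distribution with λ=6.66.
0.885624

We have X ~ Poisson(λ=6.66).

To find P(2 < X ≤ 10), we use:
P(2 < X ≤ 10) = P(X ≤ 10) - P(X ≤ 2)
                 = F(10) - F(2)
                 = 0.923851 - 0.038227
                 = 0.885624

So there's approximately a 88.6% chance that X falls in this range.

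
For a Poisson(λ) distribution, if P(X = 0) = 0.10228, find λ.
λ = 2.2800

For a Poisson(λ) distribution, the PMF at 0 is:
P(X = 0) = λ^0 e^(-λ) / 0! = e^(-λ)

Given P(X = 0) = 0.10228:
e^(-λ) = 0.10228
-λ = ln(0.10228)
λ = -ln(0.10228) = 2.2800

Verification: e^(-2.2800) = 0.10228 ✓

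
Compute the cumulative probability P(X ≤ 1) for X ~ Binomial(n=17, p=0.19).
0.138721

We have X ~ Binomial(n=17, p=0.19).

The CDF gives us P(X ≤ k).

Using the CDF:
P(X ≤ 1) = 0.138721

This means there's approximately a 13.9% chance that X is at most 1.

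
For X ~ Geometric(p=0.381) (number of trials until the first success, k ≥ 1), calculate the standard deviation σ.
2.0650

We have X ~ Geometric(p=0.381) (number of trials until the first success, k ≥ 1).

For a Geometric distribution with p=0.381 (number of trials until the first success, k ≥ 1):
σ = √Var(X) = 2.0650

The standard deviation is the square root of the variance.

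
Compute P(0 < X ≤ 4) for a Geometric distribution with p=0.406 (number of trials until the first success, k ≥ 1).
0.875507

We have X ~ Geometric(p=0.406) (number of trials until the first success, k ≥ 1).

To find P(0 < X ≤ 4), we use:
P(0 < X ≤ 4) = P(X ≤ 4) - P(X ≤ 0)
                 = F(4) - F(0)
                 = 0.875507 - 0.000000
                 = 0.875507

So there's approximately a 87.6% chance that X falls in this range.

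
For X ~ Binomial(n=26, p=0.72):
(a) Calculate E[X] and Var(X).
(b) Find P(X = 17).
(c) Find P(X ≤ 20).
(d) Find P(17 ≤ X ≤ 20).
(a) E[X] = 18.7200, Var(X) = 5.2416
(b) P(X = 17) = 0.124126
(c) P(X ≤ 20) = 0.777348
(d) P(17 ≤ X ≤ 20) = 0.612016

We have X ~ Binomial(n=26, p=0.72).

(a) Moments:
E[X] = 18.7200
Var(X) = 5.2416
σ = √Var(X) = 2.2895

(b) Point probability using PMF:
P(X = 17) = 0.124126

(c) Cumulative probability using CDF:
P(X ≤ 20) = F(20) = 0.777348

(d) Range probability:
P(17 ≤ X ≤ 20) = P(X ≤ 20) - P(X ≤ 16)
                   = F(20) - F(16)
                   = 0.777348 - 0.165332
                   = 0.612016

This means approximately 61.2% of outcomes fall in the interval [17, 20].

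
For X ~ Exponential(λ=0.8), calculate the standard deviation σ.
1.2500

We have X ~ Exponential(λ=0.8).

For an Exponential distribution with λ=0.8:
σ = √Var(X) = 1.2500

The standard deviation is the square root of the variance.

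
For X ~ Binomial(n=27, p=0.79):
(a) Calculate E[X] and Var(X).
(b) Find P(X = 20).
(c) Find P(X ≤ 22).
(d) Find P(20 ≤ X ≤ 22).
(a) E[X] = 21.3300, Var(X) = 4.4793
(b) P(X = 20) = 0.143385
(c) P(X ≤ 22) = 0.697774
(d) P(20 ≤ X ≤ 22) = 0.507657

We have X ~ Binomial(n=27, p=0.79).

(a) Moments:
E[X] = 21.3300
Var(X) = 4.4793
σ = √Var(X) = 2.1164

(b) Point probability using PMF:
P(X = 20) = 0.143385

(c) Cumulative probability using CDF:
P(X ≤ 22) = F(22) = 0.697774

(d) Range probability:
P(20 ≤ X ≤ 22) = P(X ≤ 22) - P(X ≤ 19)
                   = F(22) - F(19)
                   = 0.697774 - 0.190117
                   = 0.507657

This means approximately 50.8% of outcomes fall in the interval [20, 22].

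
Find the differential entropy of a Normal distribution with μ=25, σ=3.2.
2.5821 nats

We have X ~ Normal(μ=25, σ=3.2).

The differential entropy measures the uncertainty or information content of the distribution.

For a Normal distribution with μ=25, σ=3.2:
h(X) = 2.5821 nats

(In bits, this would be 3.7252 bits.)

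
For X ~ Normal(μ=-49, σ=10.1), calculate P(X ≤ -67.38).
0.034395

We have X ~ Normal(μ=-49, σ=10.1).

The CDF gives us P(X ≤ k).

Using the CDF:
P(X ≤ -67.38) = 0.034395

This means there's approximately a 3.4% chance that X is at most -67.38.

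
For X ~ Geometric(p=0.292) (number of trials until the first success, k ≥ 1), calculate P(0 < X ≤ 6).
0.874050

We have X ~ Geometric(p=0.292) (number of trials until the first success, k ≥ 1).

To find P(0 < X ≤ 6), we use:
P(0 < X ≤ 6) = P(X ≤ 6) - P(X ≤ 0)
                 = F(6) - F(0)
                 = 0.874050 - 0.000000
                 = 0.874050

So there's approximately a 87.4% chance that X falls in this range.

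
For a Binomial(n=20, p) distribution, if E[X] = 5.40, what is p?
p = 0.27

For a Binomial(n, p) distribution:
E[X] = n × p

Given n = 20 and E[X] = 5.40:
5.40 = 20 × p
p = 5.40 / 20 = 0.27

Verification: Binomial(20, 0.27) has E[X] = 5.40 ✓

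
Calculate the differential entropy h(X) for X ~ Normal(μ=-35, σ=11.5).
3.8613 nats

We have X ~ Normal(μ=-35, σ=11.5).

The differential entropy measures the uncertainty or information content of the distribution.

For a Normal distribution with μ=-35, σ=11.5:
h(X) = 3.8613 nats

(In bits, this would be 5.5707 bits.)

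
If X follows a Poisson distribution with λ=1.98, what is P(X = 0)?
0.138069

We have X ~ Poisson(λ=1.98).

For a Poisson distribution, the PMF gives us the probability of each outcome.

Using the PMF formula:
P(X = 0) = 0.138069

Rounded to 4 decimal places: 0.1381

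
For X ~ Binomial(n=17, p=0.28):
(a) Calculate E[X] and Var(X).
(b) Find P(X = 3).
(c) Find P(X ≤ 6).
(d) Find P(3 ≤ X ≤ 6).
(a) E[X] = 4.7600, Var(X) = 3.4272
(b) P(X = 3) = 0.150189
(c) P(X ≤ 6) = 0.827893
(d) P(3 ≤ X ≤ 6) = 0.722071

We have X ~ Binomial(n=17, p=0.28).

(a) Moments:
E[X] = 4.7600
Var(X) = 3.4272
σ = √Var(X) = 1.8513

(b) Point probability using PMF:
P(X = 3) = 0.150189

(c) Cumulative probability using CDF:
P(X ≤ 6) = F(6) = 0.827893

(d) Range probability:
P(3 ≤ X ≤ 6) = P(X ≤ 6) - P(X ≤ 2)
                   = F(6) - F(2)
                   = 0.827893 - 0.105823
                   = 0.722071

This means approximately 72.2% of outcomes fall in the interval [3, 6].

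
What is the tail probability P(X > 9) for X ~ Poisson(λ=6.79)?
0.148863

We have X ~ Poisson(λ=6.79).

P(X > 9) = 1 - P(X ≤ 9)
                = 1 - F(9)
                = 1 - 0.851137
                = 0.148863

So there's approximately a 14.9% chance that X exceeds 9.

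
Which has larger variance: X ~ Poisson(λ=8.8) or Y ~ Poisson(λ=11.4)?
Y has larger variance (11.4000 > 8.8000)

Compute the variance for each distribution:

X ~ Poisson(λ=8.8):
Var(X) = 8.8000

Y ~ Poisson(λ=11.4):
Var(Y) = 11.4000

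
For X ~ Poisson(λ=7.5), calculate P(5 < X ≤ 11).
0.679322

We have X ~ Poisson(λ=7.5).

To find P(5 < X ≤ 11), we use:
P(5 < X ≤ 11) = P(X ≤ 11) - P(X ≤ 5)
                 = F(11) - F(5)
                 = 0.920759 - 0.241436
                 = 0.679322

So there's approximately a 67.9% chance that X falls in this range.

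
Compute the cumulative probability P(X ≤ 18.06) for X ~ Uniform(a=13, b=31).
0.281111

We have X ~ Uniform(a=13, b=31).

The CDF gives us P(X ≤ k).

Using the CDF:
P(X ≤ 18.06) = 0.281111

This means there's approximately a 28.1% chance that X is at most 18.06.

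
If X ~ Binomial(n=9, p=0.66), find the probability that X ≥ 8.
0.133935

We have X ~ Binomial(n=9, p=0.66).

For discrete distributions, P(X ≥ 8) = 1 - P(X ≤ 7).

P(X ≤ 7) = 0.866065
P(X ≥ 8) = 1 - 0.866065 = 0.133935

So there's approximately a 13.4% chance that X is at least 8.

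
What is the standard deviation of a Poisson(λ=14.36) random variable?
3.7895

We have X ~ Poisson(λ=14.36).

For a Poisson distribution with λ=14.36:
σ = √Var(X) = 3.7895

The standard deviation is the square root of the variance.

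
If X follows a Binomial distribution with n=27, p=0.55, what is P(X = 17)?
0.110775

We have X ~ Binomial(n=27, p=0.55).

For a Binomial distribution, the PMF gives us the probability of each outcome.

Using the PMF formula:
P(X = 17) = 0.110775

Rounded to 4 decimal places: 0.1108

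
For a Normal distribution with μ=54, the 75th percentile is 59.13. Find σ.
σ = 7.6057

For X ~ Normal(μ, σ), the p-th percentile satisfies x = μ + z_p × σ,
where z_p = Φ⁻¹(p) is the standard normal quantile.

Step 1: z_{0.75} = Φ⁻¹(0.75) = 0.6745

Step 2: Solve for σ:
59.13 = 54 + 0.6745 × σ
σ = (59.13 - 54) / 0.6745
σ = 5.13 / 0.6745
σ = 7.6057

Verification: μ + z × σ = 54 + 0.6745 × 7.6057 = 59.13 ✓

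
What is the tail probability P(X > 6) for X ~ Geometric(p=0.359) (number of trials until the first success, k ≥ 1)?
0.069366

We have X ~ Geometric(p=0.359) (number of trials until the first success, k ≥ 1).

P(X > 6) = 1 - P(X ≤ 6)
                = 1 - F(6)
                = 1 - 0.930634
                = 0.069366

So there's approximately a 6.9% chance that X exceeds 6.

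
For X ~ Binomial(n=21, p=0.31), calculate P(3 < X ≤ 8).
0.755584

We have X ~ Binomial(n=21, p=0.31).

To find P(3 < X ≤ 8), we use:
P(3 < X ≤ 8) = P(X ≤ 8) - P(X ≤ 3)
                 = F(8) - F(3)
                 = 0.827193 - 0.071609
                 = 0.755584

So there's approximately a 75.6% chance that X falls in this range.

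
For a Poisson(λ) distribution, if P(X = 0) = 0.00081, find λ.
λ = 7.1185

For a Poisson(λ) distribution, the PMF at 0 is:
P(X = 0) = λ^0 e^(-λ) / 0! = e^(-λ)

Given P(X = 0) = 0.00081:
e^(-λ) = 0.00081
-λ = ln(0.00081)
λ = -ln(0.00081) = 7.1185

Verification: e^(-7.1185) = 0.00081 ✓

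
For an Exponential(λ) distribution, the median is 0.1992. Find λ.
λ = 3.4797

For X ~ Exponential(λ), the CDF is F(x) = 1 - e^(-λx).
The median m satisfies F(m) = 0.5:
1 - e^(-λm) = 0.5
e^(-λm) = 0.5
λm = ln(2)
m = ln(2) / λ

Given m = 0.1992:
λ = ln(2) / 0.1992 = 0.693147 / 0.1992 = 3.4797

Verification: ln(2) / 3.4797 = 0.1992 ✓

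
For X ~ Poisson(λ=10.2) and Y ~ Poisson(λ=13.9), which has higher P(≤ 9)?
X has higher probability (P(X ≤ 9) = 0.4332 > P(Y ≤ 9) = 0.1142)

Compute P(≤ 9) for each distribution:

X ~ Poisson(λ=10.2):
P(X ≤ 9) = 0.4332

Y ~ Poisson(λ=13.9):
P(Y ≤ 9) = 0.1142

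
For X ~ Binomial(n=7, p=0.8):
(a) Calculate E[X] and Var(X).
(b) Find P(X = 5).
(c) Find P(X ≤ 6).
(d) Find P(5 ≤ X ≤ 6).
(a) E[X] = 5.6000, Var(X) = 1.1200
(b) P(X = 5) = 0.275251
(c) P(X ≤ 6) = 0.790285
(d) P(5 ≤ X ≤ 6) = 0.642253

We have X ~ Binomial(n=7, p=0.8).

(a) Moments:
E[X] = 5.6000
Var(X) = 1.1200
σ = √Var(X) = 1.0583

(b) Point probability using PMF:
P(X = 5) = 0.275251

(c) Cumulative probability using CDF:
P(X ≤ 6) = F(6) = 0.790285

(d) Range probability:
P(5 ≤ X ≤ 6) = P(X ≤ 6) - P(X ≤ 4)
                   = F(6) - F(4)
                   = 0.790285 - 0.148032
                   = 0.642253

This means approximately 64.2% of outcomes fall in the interval [5, 6].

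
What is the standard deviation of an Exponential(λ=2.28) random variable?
0.4386

We have X ~ Exponential(λ=2.28).

For an Exponential distribution with λ=2.28:
σ = √Var(X) = 0.4386

The standard deviation is the square root of the variance.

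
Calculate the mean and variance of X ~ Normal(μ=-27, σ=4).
E[X] = -27.0000, Var(X) = 16.0000

We have X ~ Normal(μ=-27, σ=4).

For a Normal distribution with μ=-27, σ=4:

Expected value:
E[X] = -27.0000

Variance:
Var(X) = 16.0000

Standard deviation:
σ = √Var(X) = 4.0000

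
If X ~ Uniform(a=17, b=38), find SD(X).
6.0622

We have X ~ Uniform(a=17, b=38).

For a Uniform distribution with a=17, b=38:
σ = √Var(X) = 6.0622

The standard deviation is the square root of the variance.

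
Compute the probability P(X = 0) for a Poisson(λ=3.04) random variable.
0.047835

We have X ~ Poisson(λ=3.04).

For a Poisson distribution, the PMF gives us the probability of each outcome.

Using the PMF formula:
P(X = 0) = 0.047835

Rounded to 4 decimal places: 0.0478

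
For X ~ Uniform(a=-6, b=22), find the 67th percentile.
12.7600

We have X ~ Uniform(a=-6, b=22).

We want to find x such that P(X ≤ x) = 0.67.

This is the 67th percentile, which means 67% of values fall below this point.

Using the inverse CDF (quantile function):
x = F⁻¹(0.67) = 12.7600

Verification: P(X ≤ 12.7600) = 0.67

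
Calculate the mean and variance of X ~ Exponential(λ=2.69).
E[X] = 0.3717, Var(X) = 0.1382

We have X ~ Exponential(λ=2.69).

For an Exponential distribution with λ=2.69:

Expected value:
E[X] = 0.3717

Variance:
Var(X) = 0.1382

Standard deviation:
σ = √Var(X) = 0.3717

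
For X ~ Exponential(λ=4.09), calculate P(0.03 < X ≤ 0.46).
0.732152

We have X ~ Exponential(λ=4.09).

To find P(0.03 < X ≤ 0.46), we use:
P(0.03 < X ≤ 0.46) = P(X ≤ 0.46) - P(X ≤ 0.03)
                 = F(0.46) - F(0.03)
                 = 0.847623 - 0.115471
                 = 0.732152

So there's approximately a 73.2% chance that X falls in this range.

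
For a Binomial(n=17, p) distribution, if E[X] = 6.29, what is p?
p = 0.37

For a Binomial(n, p) distribution:
E[X] = n × p

Given n = 17 and E[X] = 6.29:
6.29 = 17 × p
p = 6.29 / 17 = 0.37

Verification: Binomial(17, 0.37) has E[X] = 6.29 ✓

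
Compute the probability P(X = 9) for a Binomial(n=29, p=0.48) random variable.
0.028307

We have X ~ Binomial(n=29, p=0.48).

For a Binomial distribution, the PMF gives us the probability of each outcome.

Using the PMF formula:
P(X = 9) = 0.028307

Rounded to 4 decimal places: 0.0283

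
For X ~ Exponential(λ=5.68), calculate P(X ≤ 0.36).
0.870594

We have X ~ Exponential(λ=5.68).

The CDF gives us P(X ≤ k).

Using the CDF:
P(X ≤ 0.36) = 0.870594

This means there's approximately a 87.1% chance that X is at most 0.36.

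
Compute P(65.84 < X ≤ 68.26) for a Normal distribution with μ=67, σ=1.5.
0.579883

We have X ~ Normal(μ=67, σ=1.5).

To find P(65.84 < X ≤ 68.26), we use:
P(65.84 < X ≤ 68.26) = P(X ≤ 68.26) - P(X ≤ 65.84)
                 = F(68.26) - F(65.84)
                 = 0.799546 - 0.219663
                 = 0.579883

So there's approximately a 58.0% chance that X falls in this range.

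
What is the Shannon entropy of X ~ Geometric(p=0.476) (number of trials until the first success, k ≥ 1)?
1.4538 nats

We have X ~ Geometric(p=0.476) (number of trials until the first success, k ≥ 1).

The Shannon entropy measures the uncertainty or information content of the distribution.

For a Geometric distribution with p=0.476 (number of trials until the first success, k ≥ 1):
H(X) = 1.4538 nats

(In bits, this would be 2.0973 bits.)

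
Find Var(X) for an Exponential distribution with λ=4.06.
0.0607

We have X ~ Exponential(λ=4.06).

For an Exponential distribution with λ=4.06:
Var(X) = 0.0607

The variance measures the spread of the distribution around the mean.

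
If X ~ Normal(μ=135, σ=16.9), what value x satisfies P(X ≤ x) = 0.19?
120.1636

We have X ~ Normal(μ=135, σ=16.9).

We want to find x such that P(X ≤ x) = 0.19.

This is the 19th percentile, which means 19% of values fall below this point.

Using the inverse CDF (quantile function):
x = F⁻¹(0.19) = 120.1636

Verification: P(X ≤ 120.1636) = 0.19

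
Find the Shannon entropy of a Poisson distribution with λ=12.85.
2.6888 nats

We have X ~ Poisson(λ=12.85).

The Shannon entropy measures the uncertainty or information content of the distribution.

For a Poisson distribution with λ=12.85:
H(X) = 2.6888 nats

(In bits, this would be 3.8792 bits.)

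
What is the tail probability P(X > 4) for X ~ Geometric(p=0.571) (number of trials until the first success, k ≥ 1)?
0.033871

We have X ~ Geometric(p=0.571) (number of trials until the first success, k ≥ 1).

P(X > 4) = 1 - P(X ≤ 4)
                = 1 - F(4)
                = 1 - 0.966129
                = 0.033871

So there's approximately a 3.4% chance that X exceeds 4.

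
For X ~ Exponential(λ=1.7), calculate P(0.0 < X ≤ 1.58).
0.931847

We have X ~ Exponential(λ=1.7).

To find P(0.0 < X ≤ 1.58), we use:
P(0.0 < X ≤ 1.58) = P(X ≤ 1.58) - P(X ≤ 0.0)
                 = F(1.58) - F(0.0)
                 = 0.931847 - 0.000000
                 = 0.931847

So there's approximately a 93.2% chance that X falls in this range.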